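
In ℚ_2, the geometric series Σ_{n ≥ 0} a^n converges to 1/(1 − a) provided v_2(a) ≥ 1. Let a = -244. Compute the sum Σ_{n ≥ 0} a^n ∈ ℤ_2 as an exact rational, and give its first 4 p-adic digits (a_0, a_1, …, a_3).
Σ a^n = 1/(1 − a) = 1/245;  first 4 digits = (1, 0, 1, 1)

v_2(a) = 2 ≥ 1, so the series converges in ℤ_2 to 1/(1 − a) = 1/(1 − (-244)) = 1/245. Expand this rational in ℤ_2: compute digits iteratively via d_i = x_i mod 2, x_{i+1} = (x_i − d_i)/2. The first 4 digits are (1, 0, 1, 1).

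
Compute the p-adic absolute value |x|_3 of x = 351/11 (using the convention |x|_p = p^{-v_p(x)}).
|351/11|_3 = 1/27

Step 1 — compute v_3(x) by factoring powers of 3 out of the numerator and denominator: v_3(351/11) = 3. Step 2 — apply |x|_p = p^{-v_p(x)} = 3^{-3} = 1/27.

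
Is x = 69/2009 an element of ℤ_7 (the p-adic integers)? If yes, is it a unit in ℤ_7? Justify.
x ∉ ℤ_7 (v_7(x) = -2 < 0)

ℤ_7 = {x ∈ ℚ_7 : v_7(x) ≥ 0} and ℤ_7^× = {x ∈ ℤ_7 : v_7(x) = 0}. Here v_7(69/2009) = v_7(num) − v_7(den) = -2; compare against these criteria.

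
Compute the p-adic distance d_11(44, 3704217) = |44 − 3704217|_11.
d_11(44, 3704217) = 1/161051

Step 1 — x − y = 44 − 3704217 = -3704173. Step 2 — v_11(-3704173) = 5 (factor: -3704173 = −(11^5 · 23); the sign does not affect v_p). Step 3 — |x − y|_11 = 11^{-5} = 1/161051.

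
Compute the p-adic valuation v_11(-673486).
v_11(-673486) = 4

v_11(n) is the largest exponent k such that 11^k divides n. Factor out: -673486 = -11^4 · 46. (Sign doesn't affect v_p.) So v_11(-673486) = 4.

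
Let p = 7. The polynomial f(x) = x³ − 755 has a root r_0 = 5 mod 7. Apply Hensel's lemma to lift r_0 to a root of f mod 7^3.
r_2 = 131 (mod 343)

Hensel: r_{i+1} = r_i − f(r_i)/f′(r_i) mod 7^{i+2}, where f′(x) = 3x². Iterate:
  r_0 = 5 (mod 7)
  r_1 = 33 (mod 49)
  r_2 = 131 (mod 343)
Final: r = 131 with f(r) ≡ 0 mod 7^3.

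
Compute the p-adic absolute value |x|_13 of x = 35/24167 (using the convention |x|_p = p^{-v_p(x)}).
|35/24167|_13 = 2197

Step 1 — compute v_13(x) by factoring powers of 13 out of the numerator and denominator: v_13(35/24167) = -3. Step 2 — apply |x|_p = p^{-v_p(x)} = 13^{3} = 2197.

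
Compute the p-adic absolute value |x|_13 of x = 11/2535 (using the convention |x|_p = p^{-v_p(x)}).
|11/2535|_13 = 169

Step 1 — compute v_13(x) by factoring powers of 13 out of the numerator and denominator: v_13(11/2535) = -2. Step 2 — apply |x|_p = p^{-v_p(x)} = 13^{2} = 169.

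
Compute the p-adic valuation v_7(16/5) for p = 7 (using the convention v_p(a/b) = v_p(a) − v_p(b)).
v_7(16/5) = 0

Factor powers of 7 from the numerator and denominator of the reduced fraction: 16 = 7^0 · 16 and 5 = 7^0 · 5. Apply v_p(a/b) = v_p(a) − v_p(b): v_7(16/5) = 0 − 0 = 0.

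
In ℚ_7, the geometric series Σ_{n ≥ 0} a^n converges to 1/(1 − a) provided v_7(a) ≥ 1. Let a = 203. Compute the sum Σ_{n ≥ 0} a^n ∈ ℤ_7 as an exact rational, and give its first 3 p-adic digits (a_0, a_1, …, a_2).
Σ a^n = 1/(1 − a) = -1/202;  first 3 digits = (1, 1, 5)

v_7(a) = 1 ≥ 1, so the series converges in ℤ_7 to 1/(1 − a) = 1/(1 − 203) = -1/202. Expand this rational in ℤ_7: compute digits iteratively via d_i = x_i mod 7, x_{i+1} = (x_i − d_i)/7. The first 3 digits are (1, 1, 5).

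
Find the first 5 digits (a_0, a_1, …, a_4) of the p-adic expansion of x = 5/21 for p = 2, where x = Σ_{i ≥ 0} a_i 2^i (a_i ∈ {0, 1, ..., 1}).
(a_0, …, a_4) = (1, 0, 0, 0, 1)

v_2(5/21) = 0 (numerator and denominator both coprime to 2), so x ∈ ℤ_2^×. Compute digits iteratively via a_i = x_i mod 2, x_{i+1} = (x_i − a_i)/2, with x_0 = x:
  x_0 = 5/21;  a_0 = 1;  x_1 = (x_0 − 1)/2 = -8/21
  x_1 = -8/21;  a_1 = 0;  x_2 = (x_1 − 0)/2 = -4/21
  x_2 = -4/21;  a_2 = 0;  x_3 = (x_2 − 0)/2 = -2/21
  x_3 = -2/21;  a_3 = 0;  x_4 = (x_3 − 0)/2 = -1/21
  x_4 = -1/21;  a_4 = 1;  x_5 = (x_4 − 1)/2 = -11/21
Digits: (1, 0, 0, 0, 1).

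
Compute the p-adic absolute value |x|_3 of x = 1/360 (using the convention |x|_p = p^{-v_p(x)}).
|1/360|_3 = 9

Step 1 — compute v_3(x) by factoring powers of 3 out of the numerator and denominator: v_3(1/360) = -2. Step 2 — apply |x|_p = p^{-v_p(x)} = 3^{2} = 9.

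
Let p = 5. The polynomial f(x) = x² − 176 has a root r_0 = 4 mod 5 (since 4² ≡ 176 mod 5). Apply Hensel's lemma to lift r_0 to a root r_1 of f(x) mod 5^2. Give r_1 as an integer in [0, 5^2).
r_1 = 24 (mod 25)

Hensel's recurrence: r_{i+1} = r_i − f(r_i)·(f′(r_i))^{-1} mod 5^{i+2}, with f′(x) = 2x. Iterate:
  r_0 = 4 (mod 5)
  r_1 = 24 (mod 25)
Final: r_1 = 24, and one checks f(r_1) ≡ 0 mod 5^2.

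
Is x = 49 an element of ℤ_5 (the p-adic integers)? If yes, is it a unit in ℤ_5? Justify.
x ∈ ℤ_5^× (unit); v_5(x) = 0

ℤ_5 = {x ∈ ℚ_5 : v_5(x) ≥ 0} and ℤ_5^× = {x ∈ ℤ_5 : v_5(x) = 0}. Here v_5(49) = v_5(num) − v_5(den) = 0; compare against these criteria.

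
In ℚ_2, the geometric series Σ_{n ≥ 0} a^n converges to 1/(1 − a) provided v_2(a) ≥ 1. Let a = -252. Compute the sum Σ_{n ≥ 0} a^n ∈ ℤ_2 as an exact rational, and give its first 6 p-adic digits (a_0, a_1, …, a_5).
Σ a^n = 1/(1 − a) = 1/253;  first 6 digits = (1, 0, 1, 0, 1, 0)

v_2(a) = 2 ≥ 1, so the series converges in ℤ_2 to 1/(1 − a) = 1/(1 − (-252)) = 1/253. Expand this rational in ℤ_2: compute digits iteratively via d_i = x_i mod 2, x_{i+1} = (x_i − d_i)/2. The first 6 digits are (1, 0, 1, 0, 1, 0).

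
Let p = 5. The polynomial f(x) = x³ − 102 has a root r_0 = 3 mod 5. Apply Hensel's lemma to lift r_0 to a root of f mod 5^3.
r_2 = 103 (mod 125)

Hensel: r_{i+1} = r_i − f(r_i)/f′(r_i) mod 5^{i+2}, where f′(x) = 3x². Iterate:
  r_0 = 3 (mod 5)
  r_1 = 3 (mod 25)
  r_2 = 103 (mod 125)
Final: r = 103 with f(r) ≡ 0 mod 5^3.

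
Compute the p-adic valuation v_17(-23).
v_17(-23) = 0

v_17(n) is the largest exponent k such that 17^k divides n. Factor out: -23 = -17^0 · 23. (Sign doesn't affect v_p.) So v_17(-23) = 0.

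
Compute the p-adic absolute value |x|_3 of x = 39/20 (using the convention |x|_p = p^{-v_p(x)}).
|39/20|_3 = 1/3

Step 1 — compute v_3(x) by factoring powers of 3 out of the numerator and denominator: v_3(39/20) = 1. Step 2 — apply |x|_p = p^{-v_p(x)} = 3^{-1} = 1/3.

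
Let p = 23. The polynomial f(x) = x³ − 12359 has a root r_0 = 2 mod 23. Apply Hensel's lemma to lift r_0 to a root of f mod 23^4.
r_3 = 143200 (mod 279841)

Hensel: r_{i+1} = r_i − f(r_i)/f′(r_i) mod 23^{i+2}, where f′(x) = 3x². Iterate:
  r_0 = 2 (mod 23)
  r_1 = 370 (mod 529)
  r_2 = 9363 (mod 12167)
  r_3 = 143200 (mod 279841)
Final: r = 143200 with f(r) ≡ 0 mod 23^4.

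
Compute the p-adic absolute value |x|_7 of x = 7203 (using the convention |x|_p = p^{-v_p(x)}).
|7203|_7 = 1/2401

Step 1 — compute v_7(x) by factoring powers of 7 out of the numerator and denominator: v_7(7203) = 4. Step 2 — apply |x|_p = p^{-v_p(x)} = 7^{-4} = 1/2401.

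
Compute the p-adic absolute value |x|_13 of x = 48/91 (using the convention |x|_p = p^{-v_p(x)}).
|48/91|_13 = 13

Step 1 — compute v_13(x) by factoring powers of 13 out of the numerator and denominator: v_13(48/91) = -1. Step 2 — apply |x|_p = p^{-v_p(x)} = 13^{1} = 13.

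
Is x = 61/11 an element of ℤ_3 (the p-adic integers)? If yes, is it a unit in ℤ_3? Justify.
x ∈ ℤ_3^× (unit); v_3(x) = 0

ℤ_3 = {x ∈ ℚ_3 : v_3(x) ≥ 0} and ℤ_3^× = {x ∈ ℤ_3 : v_3(x) = 0}. Here v_3(61/11) = v_3(num) − v_3(den) = 0; compare against these criteria.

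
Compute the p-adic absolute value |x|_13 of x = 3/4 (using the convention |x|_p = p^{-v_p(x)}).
|3/4|_13 = 1

Step 1 — compute v_13(x) by factoring powers of 13 out of the numerator and denominator: v_13(3/4) = 0. Step 2 — apply |x|_p = p^{-v_p(x)} = 13^{0} = 1.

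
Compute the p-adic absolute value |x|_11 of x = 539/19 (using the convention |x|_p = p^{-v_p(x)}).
|539/19|_11 = 1/11

Step 1 — compute v_11(x) by factoring powers of 11 out of the numerator and denominator: v_11(539/19) = 1. Step 2 — apply |x|_p = p^{-v_p(x)} = 11^{-1} = 1/11.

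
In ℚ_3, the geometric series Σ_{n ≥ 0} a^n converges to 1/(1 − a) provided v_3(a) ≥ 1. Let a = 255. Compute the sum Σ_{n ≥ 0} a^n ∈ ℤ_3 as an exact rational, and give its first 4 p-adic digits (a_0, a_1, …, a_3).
Σ a^n = 1/(1 − a) = -1/254;  first 4 digits = (1, 1, 2, 0)

v_3(a) = 1 ≥ 1, so the series converges in ℤ_3 to 1/(1 − a) = 1/(1 − 255) = -1/254. Expand this rational in ℤ_3: compute digits iteratively via d_i = x_i mod 3, x_{i+1} = (x_i − d_i)/3. The first 4 digits are (1, 1, 2, 0).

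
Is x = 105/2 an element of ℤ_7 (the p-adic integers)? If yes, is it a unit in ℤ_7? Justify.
x ∈ ℤ_7 but not a unit; v_7(x) = 1 > 0

ℤ_7 = {x ∈ ℚ_7 : v_7(x) ≥ 0} and ℤ_7^× = {x ∈ ℤ_7 : v_7(x) = 0}. Here v_7(105/2) = v_7(num) − v_7(den) = 1; compare against these criteria.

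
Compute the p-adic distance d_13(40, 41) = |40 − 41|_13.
d_13(40, 41) = 1

Step 1 — x − y = 40 − 41 = -1. Step 2 — v_13(-1) = 0 (factor: -1 = −(13^0 · 1); the sign does not affect v_p). Step 3 — |x − y|_13 = 13^{0} = 1.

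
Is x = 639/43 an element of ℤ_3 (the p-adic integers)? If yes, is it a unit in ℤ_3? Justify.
x ∈ ℤ_3 but not a unit; v_3(x) = 2 > 0

ℤ_3 = {x ∈ ℚ_3 : v_3(x) ≥ 0} and ℤ_3^× = {x ∈ ℤ_3 : v_3(x) = 0}. Here v_3(639/43) = v_3(num) − v_3(den) = 2; compare against these criteria.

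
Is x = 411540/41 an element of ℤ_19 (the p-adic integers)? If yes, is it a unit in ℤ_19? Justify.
x ∈ ℤ_19 but not a unit; v_19(x) = 3 > 0

ℤ_19 = {x ∈ ℚ_19 : v_19(x) ≥ 0} and ℤ_19^× = {x ∈ ℤ_19 : v_19(x) = 0}. Here v_19(411540/41) = v_19(num) − v_19(den) = 3; compare against these criteria.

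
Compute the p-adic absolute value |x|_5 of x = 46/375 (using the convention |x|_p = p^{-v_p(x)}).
|46/375|_5 = 125

Step 1 — compute v_5(x) by factoring powers of 5 out of the numerator and denominator: v_5(46/375) = -3. Step 2 — apply |x|_p = p^{-v_p(x)} = 5^{3} = 125.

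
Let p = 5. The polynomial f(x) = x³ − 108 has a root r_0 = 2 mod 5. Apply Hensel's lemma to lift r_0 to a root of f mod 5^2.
r_1 = 2 (mod 25)

Hensel: r_{i+1} = r_i − f(r_i)/f′(r_i) mod 5^{i+2}, where f′(x) = 3x². Iterate:
  r_0 = 2 (mod 5)
  r_1 = 2 (mod 25)
Final: r = 2 with f(r) ≡ 0 mod 5^2.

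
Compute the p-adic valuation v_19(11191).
v_19(11191) = 2

v_19(n) is the largest exponent k such that 19^k divides n. Factor out: 11191 = 19^2 · 31. (Sign doesn't affect v_p.) So v_19(11191) = 2.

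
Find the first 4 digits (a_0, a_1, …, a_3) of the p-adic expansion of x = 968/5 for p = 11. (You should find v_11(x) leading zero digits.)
(a_0, …, a_3) = (0, 0, 6, 4)

v_11(968/5) = 2, so a_0 = ... = a_1 = 0. Factor out: x = 11^2 · u with u = 8/5 a unit in ℤ_11. Expand u iteratively via a_{v+i} = u_i mod 11, u_{i+1} = (u_i − a_{v+i})/11:
  u_0 = 8/5;  a_2 = 6;  u_1 = (u_0 − 6)/11 = -2/5
  u_1 = -2/5;  a_3 = 4;  u_2 = (u_1 − 4)/11 = -2/5
Digits: (0, 0, 6, 4).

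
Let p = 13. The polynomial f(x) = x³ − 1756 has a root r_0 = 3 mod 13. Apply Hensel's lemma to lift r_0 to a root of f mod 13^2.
r_1 = 42 (mod 169)

Hensel: r_{i+1} = r_i − f(r_i)/f′(r_i) mod 13^{i+2}, where f′(x) = 3x². Iterate:
  r_0 = 3 (mod 13)
  r_1 = 42 (mod 169)
Final: r = 42 with f(r) ≡ 0 mod 13^2.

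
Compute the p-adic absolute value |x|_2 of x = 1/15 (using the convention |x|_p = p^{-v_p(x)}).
|1/15|_2 = 1

Step 1 — compute v_2(x) by factoring powers of 2 out of the numerator and denominator: v_2(1/15) = 0. Step 2 — apply |x|_p = p^{-v_p(x)} = 2^{0} = 1.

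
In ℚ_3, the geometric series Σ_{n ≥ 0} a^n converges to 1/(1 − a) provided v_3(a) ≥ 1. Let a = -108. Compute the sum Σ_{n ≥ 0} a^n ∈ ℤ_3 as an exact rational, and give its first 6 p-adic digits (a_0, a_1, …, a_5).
Σ a^n = 1/(1 − a) = 1/109;  first 6 digits = (1, 0, 0, 2, 1, 2)

v_3(a) = 3 ≥ 1, so the series converges in ℤ_3 to 1/(1 − a) = 1/(1 − (-108)) = 1/109. Expand this rational in ℤ_3: compute digits iteratively via d_i = x_i mod 3, x_{i+1} = (x_i − d_i)/3. The first 6 digits are (1, 0, 0, 2, 1, 2).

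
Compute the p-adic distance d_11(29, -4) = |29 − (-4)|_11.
d_11(29, -4) = 1/11

Step 1 — x − y = 29 − (-4) = 33. Step 2 — v_11(33) = 1 (factor: 33 = (11^1 · 3); the sign does not affect v_p). Step 3 — |x − y|_11 = 11^{-1} = 1/11.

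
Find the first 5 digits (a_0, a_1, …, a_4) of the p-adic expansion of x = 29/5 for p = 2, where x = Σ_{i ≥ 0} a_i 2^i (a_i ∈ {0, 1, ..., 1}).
(a_0, …, a_4) = (1, 0, 0, 1, 1)

v_2(29/5) = 0 (numerator and denominator both coprime to 2), so x ∈ ℤ_2^×. Compute digits iteratively via a_i = x_i mod 2, x_{i+1} = (x_i − a_i)/2, with x_0 = x:
  x_0 = 29/5;  a_0 = 1;  x_1 = (x_0 − 1)/2 = 12/5
  x_1 = 12/5;  a_1 = 0;  x_2 = (x_1 − 0)/2 = 6/5
  x_2 = 6/5;  a_2 = 0;  x_3 = (x_2 − 0)/2 = 3/5
  x_3 = 3/5;  a_3 = 1;  x_4 = (x_3 − 1)/2 = -1/5
  x_4 = -1/5;  a_4 = 1;  x_5 = (x_4 − 1)/2 = -3/5
Digits: (1, 0, 0, 1, 1).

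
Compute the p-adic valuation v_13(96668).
v_13(96668) = 3

v_13(n) is the largest exponent k such that 13^k divides n. Factor out: 96668 = 13^3 · 44. (Sign doesn't affect v_p.) So v_13(96668) = 3.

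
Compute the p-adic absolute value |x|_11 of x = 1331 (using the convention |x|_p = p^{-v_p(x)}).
|1331|_11 = 1/1331

Step 1 — compute v_11(x) by factoring powers of 11 out of the numerator and denominator: v_11(1331) = 3. Step 2 — apply |x|_p = p^{-v_p(x)} = 11^{-3} = 1/1331.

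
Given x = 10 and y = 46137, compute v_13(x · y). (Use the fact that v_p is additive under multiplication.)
v_13(461370) = 3

v_p(x) = 0 (factor: 10 = 13^0 · 10); v_p(y) = 3 (factor: 46137 = 13^3 · 21). Additivity: v_p(xy) = v_p(x) + v_p(y) = 0 + 3 = 3. (Direct check: xy = 461370 = 13^3 · (210).)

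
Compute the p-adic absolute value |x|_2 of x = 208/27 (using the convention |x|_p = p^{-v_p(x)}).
|208/27|_2 = 1/16

Step 1 — compute v_2(x) by factoring powers of 2 out of the numerator and denominator: v_2(208/27) = 4. Step 2 — apply |x|_p = p^{-v_p(x)} = 2^{-4} = 1/16.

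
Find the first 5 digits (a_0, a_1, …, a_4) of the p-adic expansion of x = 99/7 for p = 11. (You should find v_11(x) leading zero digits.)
(a_0, …, a_4) = (0, 6, 9, 7, 4)

v_11(99/7) = 1, so a_0 = ... = a_0 = 0. Factor out: x = 11^1 · u with u = 9/7 a unit in ℤ_11. Expand u iteratively via a_{v+i} = u_i mod 11, u_{i+1} = (u_i − a_{v+i})/11:
  u_0 = 9/7;  a_1 = 6;  u_1 = (u_0 − 6)/11 = -3/7
  u_1 = -3/7;  a_2 = 9;  u_2 = (u_1 − 9)/11 = -6/7
  u_2 = -6/7;  a_3 = 7;  u_3 = (u_2 − 7)/11 = -5/7
  u_3 = -5/7;  a_4 = 4;  u_4 = (u_3 − 4)/11 = -3/7
Digits: (0, 6, 9, 7, 4).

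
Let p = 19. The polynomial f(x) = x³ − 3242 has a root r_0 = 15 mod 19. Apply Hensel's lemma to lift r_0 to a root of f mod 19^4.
r_3 = 122489 (mod 130321)

Hensel: r_{i+1} = r_i − f(r_i)/f′(r_i) mod 19^{i+2}, where f′(x) = 3x². Iterate:
  r_0 = 15 (mod 19)
  r_1 = 110 (mod 361)
  r_2 = 5886 (mod 6859)
  r_3 = 122489 (mod 130321)
Final: r = 122489 with f(r) ≡ 0 mod 19^4.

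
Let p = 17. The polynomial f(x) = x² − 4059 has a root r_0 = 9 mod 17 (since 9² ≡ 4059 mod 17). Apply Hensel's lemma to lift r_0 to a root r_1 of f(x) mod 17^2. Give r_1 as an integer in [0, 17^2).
r_1 = 230 (mod 289)

Hensel's recurrence: r_{i+1} = r_i − f(r_i)·(f′(r_i))^{-1} mod 17^{i+2}, with f′(x) = 2x. Iterate:
  r_0 = 9 (mod 17)
  r_1 = 230 (mod 289)
Final: r_1 = 230, and one checks f(r_1) ≡ 0 mod 17^2.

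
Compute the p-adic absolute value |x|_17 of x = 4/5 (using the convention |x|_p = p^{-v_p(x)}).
|4/5|_17 = 1

Step 1 — compute v_17(x) by factoring powers of 17 out of the numerator and denominator: v_17(4/5) = 0. Step 2 — apply |x|_p = p^{-v_p(x)} = 17^{0} = 1.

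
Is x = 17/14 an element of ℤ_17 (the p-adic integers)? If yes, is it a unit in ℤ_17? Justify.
x ∈ ℤ_17 but not a unit; v_17(x) = 1 > 0

ℤ_17 = {x ∈ ℚ_17 : v_17(x) ≥ 0} and ℤ_17^× = {x ∈ ℤ_17 : v_17(x) = 0}. Here v_17(17/14) = v_17(num) − v_17(den) = 1; compare against these criteria.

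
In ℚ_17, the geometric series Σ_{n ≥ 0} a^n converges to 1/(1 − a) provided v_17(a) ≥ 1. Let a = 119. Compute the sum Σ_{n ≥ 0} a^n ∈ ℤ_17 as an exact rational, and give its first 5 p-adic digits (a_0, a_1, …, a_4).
Σ a^n = 1/(1 − a) = -1/118;  first 5 digits = (1, 7, 15, 5, 7)

v_17(a) = 1 ≥ 1, so the series converges in ℤ_17 to 1/(1 − a) = 1/(1 − 119) = -1/118. Expand this rational in ℤ_17: compute digits iteratively via d_i = x_i mod 17, x_{i+1} = (x_i − d_i)/17. The first 5 digits are (1, 7, 15, 5, 7).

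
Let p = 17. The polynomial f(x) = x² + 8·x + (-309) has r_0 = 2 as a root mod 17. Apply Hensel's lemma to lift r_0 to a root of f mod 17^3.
r_2 = 2892 (mod 4913)

Hensel: r_{i+1} = r_i − f(r_i)·(f′(r_i))^{-1} mod 17^{i+2}, f′(x) = 2x + 8. Iterate:
  r_0 = 2 (mod 17)
  r_1 = 2 (mod 289)
  r_2 = 2892 (mod 4913)
Final: r = 2892 satisfies f(r) ≡ 0 mod 17^3.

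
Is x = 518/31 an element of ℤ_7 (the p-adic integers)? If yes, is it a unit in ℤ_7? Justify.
x ∈ ℤ_7 but not a unit; v_7(x) = 1 > 0

ℤ_7 = {x ∈ ℚ_7 : v_7(x) ≥ 0} and ℤ_7^× = {x ∈ ℤ_7 : v_7(x) = 0}. Here v_7(518/31) = v_7(num) − v_7(den) = 1; compare against these criteria.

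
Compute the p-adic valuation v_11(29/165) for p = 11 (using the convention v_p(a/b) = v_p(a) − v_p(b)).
v_11(29/165) = -1

Factor powers of 11 from the numerator and denominator of the reduced fraction: 29 = 11^0 · 29 and 165 = 11^1 · 15. Apply v_p(a/b) = v_p(a) − v_p(b): v_11(29/165) = 0 − 1 = -1.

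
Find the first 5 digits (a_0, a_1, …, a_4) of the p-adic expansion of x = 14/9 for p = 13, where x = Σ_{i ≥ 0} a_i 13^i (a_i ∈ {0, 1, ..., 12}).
(a_0, …, a_4) = (3, 10, 5, 1, 10)

v_13(14/9) = 0 (numerator and denominator both coprime to 13), so x ∈ ℤ_13^×. Compute digits iteratively via a_i = x_i mod 13, x_{i+1} = (x_i − a_i)/13, with x_0 = x:
  x_0 = 14/9;  a_0 = 3;  x_1 = (x_0 − 3)/13 = -1/9
  x_1 = -1/9;  a_1 = 10;  x_2 = (x_1 − 10)/13 = -7/9
  x_2 = -7/9;  a_2 = 5;  x_3 = (x_2 − 5)/13 = -4/9
  x_3 = -4/9;  a_3 = 1;  x_4 = (x_3 − 1)/13 = -1/9
  x_4 = -1/9;  a_4 = 10;  x_5 = (x_4 − 10)/13 = -7/9
Digits: (3, 10, 5, 1, 10).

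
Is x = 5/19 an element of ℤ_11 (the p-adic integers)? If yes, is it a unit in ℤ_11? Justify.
x ∈ ℤ_11^× (unit); v_11(x) = 0

ℤ_11 = {x ∈ ℚ_11 : v_11(x) ≥ 0} and ℤ_11^× = {x ∈ ℤ_11 : v_11(x) = 0}. Here v_11(5/19) = v_11(num) − v_11(den) = 0; compare against these criteria.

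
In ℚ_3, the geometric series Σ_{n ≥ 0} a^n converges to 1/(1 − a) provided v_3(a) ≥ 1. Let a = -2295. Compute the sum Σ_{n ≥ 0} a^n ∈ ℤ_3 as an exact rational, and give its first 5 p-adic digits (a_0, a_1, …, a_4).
Σ a^n = 1/(1 − a) = 1/2296;  first 5 digits = (1, 0, 0, 2, 1)

v_3(a) = 3 ≥ 1, so the series converges in ℤ_3 to 1/(1 − a) = 1/(1 − (-2295)) = 1/2296. Expand this rational in ℤ_3: compute digits iteratively via d_i = x_i mod 3, x_{i+1} = (x_i − d_i)/3. The first 5 digits are (1, 0, 0, 2, 1).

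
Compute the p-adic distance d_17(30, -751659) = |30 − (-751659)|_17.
d_17(30, -751659) = 1/83521

Step 1 — x − y = 30 − (-751659) = 751689. Step 2 — v_17(751689) = 4 (factor: 751689 = (17^4 · 9); the sign does not affect v_p). Step 3 — |x − y|_17 = 17^{-4} = 1/83521.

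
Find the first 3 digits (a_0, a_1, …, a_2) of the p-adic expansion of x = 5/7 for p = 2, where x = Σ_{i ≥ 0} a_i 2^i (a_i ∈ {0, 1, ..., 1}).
(a_0, …, a_2) = (1, 1, 0)

v_2(5/7) = 0 (numerator and denominator both coprime to 2), so x ∈ ℤ_2^×. Compute digits iteratively via a_i = x_i mod 2, x_{i+1} = (x_i − a_i)/2, with x_0 = x:
  x_0 = 5/7;  a_0 = 1;  x_1 = (x_0 − 1)/2 = -1/7
  x_1 = -1/7;  a_1 = 1;  x_2 = (x_1 − 1)/2 = -4/7
  x_2 = -4/7;  a_2 = 0;  x_3 = (x_2 − 0)/2 = -2/7
Digits: (1, 1, 0).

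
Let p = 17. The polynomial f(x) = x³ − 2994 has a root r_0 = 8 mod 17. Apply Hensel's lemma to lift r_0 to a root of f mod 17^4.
r_3 = 77205 (mod 83521)

Hensel: r_{i+1} = r_i − f(r_i)/f′(r_i) mod 17^{i+2}, where f′(x) = 3x². Iterate:
  r_0 = 8 (mod 17)
  r_1 = 42 (mod 289)
  r_2 = 3510 (mod 4913)
  r_3 = 77205 (mod 83521)
Final: r = 77205 with f(r) ≡ 0 mod 17^4.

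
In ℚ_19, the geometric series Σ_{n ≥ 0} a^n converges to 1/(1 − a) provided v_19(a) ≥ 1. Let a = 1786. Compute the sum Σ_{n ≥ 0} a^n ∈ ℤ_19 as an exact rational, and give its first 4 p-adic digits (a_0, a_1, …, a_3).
Σ a^n = 1/(1 − a) = -1/1785;  first 4 digits = (1, 18, 5, 8)

v_19(a) = 1 ≥ 1, so the series converges in ℤ_19 to 1/(1 − a) = 1/(1 − 1786) = -1/1785. Expand this rational in ℤ_19: compute digits iteratively via d_i = x_i mod 19, x_{i+1} = (x_i − d_i)/19. The first 4 digits are (1, 18, 5, 8).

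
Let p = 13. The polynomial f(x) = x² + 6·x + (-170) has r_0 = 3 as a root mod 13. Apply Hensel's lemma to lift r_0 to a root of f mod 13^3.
r_2 = 874 (mod 2197)

Hensel: r_{i+1} = r_i − f(r_i)·(f′(r_i))^{-1} mod 13^{i+2}, f′(x) = 2x + 6. Iterate:
  r_0 = 3 (mod 13)
  r_1 = 29 (mod 169)
  r_2 = 874 (mod 2197)
Final: r = 874 satisfies f(r) ≡ 0 mod 13^3.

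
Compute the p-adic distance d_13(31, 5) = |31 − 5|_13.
d_13(31, 5) = 1/13

Step 1 — x − y = 31 − 5 = 26. Step 2 — v_13(26) = 1 (factor: 26 = (13^1 · 2); the sign does not affect v_p). Step 3 — |x − y|_13 = 13^{-1} = 1/13.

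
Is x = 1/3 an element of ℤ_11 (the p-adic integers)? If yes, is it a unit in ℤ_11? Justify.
x ∈ ℤ_11^× (unit); v_11(x) = 0

ℤ_11 = {x ∈ ℚ_11 : v_11(x) ≥ 0} and ℤ_11^× = {x ∈ ℤ_11 : v_11(x) = 0}. Here v_11(1/3) = v_11(num) − v_11(den) = 0; compare against these criteria.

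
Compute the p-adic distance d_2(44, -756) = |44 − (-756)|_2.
d_2(44, -756) = 1/32

Step 1 — x − y = 44 − (-756) = 800. Step 2 — v_2(800) = 5 (factor: 800 = (2^5 · 25); the sign does not affect v_p). Step 3 — |x − y|_2 = 2^{-5} = 1/32.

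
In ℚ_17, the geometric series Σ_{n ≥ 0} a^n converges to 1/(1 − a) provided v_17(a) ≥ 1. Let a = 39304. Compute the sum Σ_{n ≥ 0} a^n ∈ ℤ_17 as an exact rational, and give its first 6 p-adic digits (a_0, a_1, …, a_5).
Σ a^n = 1/(1 − a) = -1/39303;  first 6 digits = (1, 0, 0, 8, 0, 0)

v_17(a) = 3 ≥ 1, so the series converges in ℤ_17 to 1/(1 − a) = 1/(1 − 39304) = -1/39303. Expand this rational in ℤ_17: compute digits iteratively via d_i = x_i mod 17, x_{i+1} = (x_i − d_i)/17. The first 6 digits are (1, 0, 0, 8, 0, 0).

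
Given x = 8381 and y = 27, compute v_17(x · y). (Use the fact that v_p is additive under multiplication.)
v_17(226287) = 2

v_p(x) = 2 (factor: 8381 = 17^2 · 29); v_p(y) = 0 (factor: 27 = 17^0 · 27). Additivity: v_p(xy) = v_p(x) + v_p(y) = 2 + 0 = 2. (Direct check: xy = 226287 = 17^2 · (783).)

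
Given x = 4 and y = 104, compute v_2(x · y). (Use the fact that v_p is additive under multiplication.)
v_2(416) = 5

v_p(x) = 2 (factor: 4 = 2^2 · 1); v_p(y) = 3 (factor: 104 = 2^3 · 13). Additivity: v_p(xy) = v_p(x) + v_p(y) = 2 + 3 = 5. (Direct check: xy = 416 = 2^5 · (13).)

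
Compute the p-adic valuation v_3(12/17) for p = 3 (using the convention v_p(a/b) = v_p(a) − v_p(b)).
v_3(12/17) = 1

Factor powers of 3 from the numerator and denominator of the reduced fraction: 12 = 3^1 · 4 and 17 = 3^0 · 17. Apply v_p(a/b) = v_p(a) − v_p(b): v_3(12/17) = 1 − 0 = 1.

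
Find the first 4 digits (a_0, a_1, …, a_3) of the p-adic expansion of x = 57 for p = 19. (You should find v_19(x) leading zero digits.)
(a_0, …, a_3) = (0, 3, 0, 0)

v_19(57) = 1, so a_0 = ... = a_0 = 0. Factor out: x = 19^1 · u with u = 3 a unit in ℤ_19. Expand u iteratively via a_{v+i} = u_i mod 19, u_{i+1} = (u_i − a_{v+i})/19:
  u_0 = 3;  a_1 = 3;  u_1 = (u_0 − 3)/19 = 0
  u_1 = 0;  a_2 = 0;  u_2 = (u_1 − 0)/19 = 0
  u_2 = 0;  a_3 = 0;  u_3 = (u_2 − 0)/19 = 0
Digits: (0, 3, 0, 0).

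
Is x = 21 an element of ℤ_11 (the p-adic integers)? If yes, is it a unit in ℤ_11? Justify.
x ∈ ℤ_11^× (unit); v_11(x) = 0

ℤ_11 = {x ∈ ℚ_11 : v_11(x) ≥ 0} and ℤ_11^× = {x ∈ ℤ_11 : v_11(x) = 0}. Here v_11(21) = v_11(num) − v_11(den) = 0; compare against these criteria.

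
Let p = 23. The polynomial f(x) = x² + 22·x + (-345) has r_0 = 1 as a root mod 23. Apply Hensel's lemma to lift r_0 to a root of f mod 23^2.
r_1 = 323 (mod 529)

Hensel: r_{i+1} = r_i − f(r_i)·(f′(r_i))^{-1} mod 23^{i+2}, f′(x) = 2x + 22. Iterate:
  r_0 = 1 (mod 23)
  r_1 = 323 (mod 529)
Final: r = 323 satisfies f(r) ≡ 0 mod 23^2.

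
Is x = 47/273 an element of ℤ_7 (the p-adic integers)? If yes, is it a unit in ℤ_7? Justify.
x ∉ ℤ_7 (v_7(x) = -1 < 0)

ℤ_7 = {x ∈ ℚ_7 : v_7(x) ≥ 0} and ℤ_7^× = {x ∈ ℤ_7 : v_7(x) = 0}. Here v_7(47/273) = v_7(num) − v_7(den) = -1; compare against these criteria.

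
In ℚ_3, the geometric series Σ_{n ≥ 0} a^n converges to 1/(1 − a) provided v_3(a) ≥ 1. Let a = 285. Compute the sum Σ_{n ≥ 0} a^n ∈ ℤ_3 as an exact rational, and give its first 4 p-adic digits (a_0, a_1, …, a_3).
Σ a^n = 1/(1 − a) = -1/284;  first 4 digits = (1, 2, 2, 2)

v_3(a) = 1 ≥ 1, so the series converges in ℤ_3 to 1/(1 − a) = 1/(1 − 285) = -1/284. Expand this rational in ℤ_3: compute digits iteratively via d_i = x_i mod 3, x_{i+1} = (x_i − d_i)/3. The first 4 digits are (1, 2, 2, 2).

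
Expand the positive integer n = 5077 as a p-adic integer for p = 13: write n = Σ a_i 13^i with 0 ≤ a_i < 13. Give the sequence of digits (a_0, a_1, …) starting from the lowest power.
(a_0, a_1, …) = (7, 0, 4, 2)

Repeated division by 13 gives the digits low-to-high: 5077 = 7 + 4·13^2 + 2·13^3. Digit sequence: (7, 0, 4, 2).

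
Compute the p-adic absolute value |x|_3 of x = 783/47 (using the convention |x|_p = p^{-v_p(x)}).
|783/47|_3 = 1/27

Step 1 — compute v_3(x) by factoring powers of 3 out of the numerator and denominator: v_3(783/47) = 3. Step 2 — apply |x|_p = p^{-v_p(x)} = 3^{-3} = 1/27.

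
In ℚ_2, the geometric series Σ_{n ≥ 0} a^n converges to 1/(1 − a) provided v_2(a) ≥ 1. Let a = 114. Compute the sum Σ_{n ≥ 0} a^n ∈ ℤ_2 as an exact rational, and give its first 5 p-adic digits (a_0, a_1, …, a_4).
Σ a^n = 1/(1 − a) = -1/113;  first 5 digits = (1, 1, 1, 1, 0)

v_2(a) = 1 ≥ 1, so the series converges in ℤ_2 to 1/(1 − a) = 1/(1 − 114) = -1/113. Expand this rational in ℤ_2: compute digits iteratively via d_i = x_i mod 2, x_{i+1} = (x_i − d_i)/2. The first 5 digits are (1, 1, 1, 1, 0).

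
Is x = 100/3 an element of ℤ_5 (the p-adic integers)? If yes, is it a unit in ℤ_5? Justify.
x ∈ ℤ_5 but not a unit; v_5(x) = 2 > 0

ℤ_5 = {x ∈ ℚ_5 : v_5(x) ≥ 0} and ℤ_5^× = {x ∈ ℤ_5 : v_5(x) = 0}. Here v_5(100/3) = v_5(num) − v_5(den) = 2; compare against these criteria.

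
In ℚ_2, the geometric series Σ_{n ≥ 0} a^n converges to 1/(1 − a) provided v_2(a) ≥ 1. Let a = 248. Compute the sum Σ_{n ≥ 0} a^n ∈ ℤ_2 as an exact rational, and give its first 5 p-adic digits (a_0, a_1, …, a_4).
Σ a^n = 1/(1 − a) = -1/247;  first 5 digits = (1, 0, 0, 1, 1)

v_2(a) = 3 ≥ 1, so the series converges in ℤ_2 to 1/(1 − a) = 1/(1 − 248) = -1/247. Expand this rational in ℤ_2: compute digits iteratively via d_i = x_i mod 2, x_{i+1} = (x_i − d_i)/2. The first 5 digits are (1, 0, 0, 1, 1).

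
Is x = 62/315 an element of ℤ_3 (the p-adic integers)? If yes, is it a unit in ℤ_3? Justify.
x ∉ ℤ_3 (v_3(x) = -2 < 0)

ℤ_3 = {x ∈ ℚ_3 : v_3(x) ≥ 0} and ℤ_3^× = {x ∈ ℤ_3 : v_3(x) = 0}. Here v_3(62/315) = v_3(num) − v_3(den) = -2; compare against these criteria.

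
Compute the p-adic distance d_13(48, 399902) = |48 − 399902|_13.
d_13(48, 399902) = 1/28561

Step 1 — x − y = 48 − 399902 = -399854. Step 2 — v_13(-399854) = 4 (factor: -399854 = −(13^4 · 14); the sign does not affect v_p). Step 3 — |x − y|_13 = 13^{-4} = 1/28561.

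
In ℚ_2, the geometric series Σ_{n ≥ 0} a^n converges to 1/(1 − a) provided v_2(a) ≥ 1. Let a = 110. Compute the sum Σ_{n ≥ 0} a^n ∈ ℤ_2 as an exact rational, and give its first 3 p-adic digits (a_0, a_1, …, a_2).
Σ a^n = 1/(1 − a) = -1/109;  first 3 digits = (1, 1, 0)

v_2(a) = 1 ≥ 1, so the series converges in ℤ_2 to 1/(1 − a) = 1/(1 − 110) = -1/109. Expand this rational in ℤ_2: compute digits iteratively via d_i = x_i mod 2, x_{i+1} = (x_i − d_i)/2. The first 3 digits are (1, 1, 0).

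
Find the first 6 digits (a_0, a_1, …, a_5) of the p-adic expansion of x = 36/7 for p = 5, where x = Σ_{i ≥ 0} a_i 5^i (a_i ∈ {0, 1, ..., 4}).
(a_0, …, a_5) = (3, 4, 0, 2, 1, 4)

v_5(36/7) = 0 (numerator and denominator both coprime to 5), so x ∈ ℤ_5^×. Compute digits iteratively via a_i = x_i mod 5, x_{i+1} = (x_i − a_i)/5, with x_0 = x:
  x_0 = 36/7;  a_0 = 3;  x_1 = (x_0 − 3)/5 = 3/7
  x_1 = 3/7;  a_1 = 4;  x_2 = (x_1 − 4)/5 = -5/7
  x_2 = -5/7;  a_2 = 0;  x_3 = (x_2 − 0)/5 = -1/7
  x_3 = -1/7;  a_3 = 2;  x_4 = (x_3 − 2)/5 = -3/7
  x_4 = -3/7;  a_4 = 1;  x_5 = (x_4 − 1)/5 = -2/7
  x_5 = -2/7;  a_5 = 4;  x_6 = (x_5 − 4)/5 = -6/7
Digits: (3, 4, 0, 2, 1, 4).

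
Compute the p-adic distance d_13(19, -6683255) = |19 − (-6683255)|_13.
d_13(19, -6683255) = 1/371293

Step 1 — x − y = 19 − (-6683255) = 6683274. Step 2 — v_13(6683274) = 5 (factor: 6683274 = (13^5 · 18); the sign does not affect v_p). Step 3 — |x − y|_13 = 13^{-5} = 1/371293.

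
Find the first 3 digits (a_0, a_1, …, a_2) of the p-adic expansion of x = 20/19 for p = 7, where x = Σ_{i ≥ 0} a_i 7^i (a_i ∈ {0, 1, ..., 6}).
(a_0, …, a_2) = (4, 4, 6)

v_7(20/19) = 0 (numerator and denominator both coprime to 7), so x ∈ ℤ_7^×. Compute digits iteratively via a_i = x_i mod 7, x_{i+1} = (x_i − a_i)/7, with x_0 = x:
  x_0 = 20/19;  a_0 = 4;  x_1 = (x_0 − 4)/7 = -8/19
  x_1 = -8/19;  a_1 = 4;  x_2 = (x_1 − 4)/7 = -12/19
  x_2 = -12/19;  a_2 = 6;  x_3 = (x_2 − 6)/7 = -18/19
Digits: (4, 4, 6).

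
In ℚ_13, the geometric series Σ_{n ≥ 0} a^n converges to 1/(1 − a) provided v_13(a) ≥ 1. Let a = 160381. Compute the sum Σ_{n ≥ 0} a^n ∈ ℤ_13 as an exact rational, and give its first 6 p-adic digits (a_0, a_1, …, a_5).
Σ a^n = 1/(1 − a) = -1/160380;  first 6 digits = (1, 0, 0, 8, 5, 0)

v_13(a) = 3 ≥ 1, so the series converges in ℤ_13 to 1/(1 − a) = 1/(1 − 160381) = -1/160380. Expand this rational in ℤ_13: compute digits iteratively via d_i = x_i mod 13, x_{i+1} = (x_i − d_i)/13. The first 6 digits are (1, 0, 0, 8, 5, 0).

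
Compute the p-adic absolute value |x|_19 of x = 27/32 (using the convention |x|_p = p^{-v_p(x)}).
|27/32|_19 = 1

Step 1 — compute v_19(x) by factoring powers of 19 out of the numerator and denominator: v_19(27/32) = 0. Step 2 — apply |x|_p = p^{-v_p(x)} = 19^{0} = 1.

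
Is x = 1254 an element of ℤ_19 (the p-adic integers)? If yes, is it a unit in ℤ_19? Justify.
x ∈ ℤ_19 but not a unit; v_19(x) = 1 > 0

ℤ_19 = {x ∈ ℚ_19 : v_19(x) ≥ 0} and ℤ_19^× = {x ∈ ℤ_19 : v_19(x) = 0}. Here v_19(1254) = v_19(num) − v_19(den) = 1; compare against these criteria.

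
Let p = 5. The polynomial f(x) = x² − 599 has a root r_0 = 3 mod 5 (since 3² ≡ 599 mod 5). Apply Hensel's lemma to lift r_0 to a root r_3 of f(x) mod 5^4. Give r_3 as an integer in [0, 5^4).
r_3 = 43 (mod 625)

Hensel's recurrence: r_{i+1} = r_i − f(r_i)·(f′(r_i))^{-1} mod 5^{i+2}, with f′(x) = 2x. Iterate:
  r_0 = 3 (mod 5)
  r_1 = 18 (mod 25)
  r_2 = 43 (mod 125)
  r_3 = 43 (mod 625)
Final: r_3 = 43, and one checks f(r_3) ≡ 0 mod 5^4.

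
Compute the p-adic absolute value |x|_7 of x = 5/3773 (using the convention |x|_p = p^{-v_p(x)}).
|5/3773|_7 = 343

Step 1 — compute v_7(x) by factoring powers of 7 out of the numerator and denominator: v_7(5/3773) = -3. Step 2 — apply |x|_p = p^{-v_p(x)} = 7^{3} = 343.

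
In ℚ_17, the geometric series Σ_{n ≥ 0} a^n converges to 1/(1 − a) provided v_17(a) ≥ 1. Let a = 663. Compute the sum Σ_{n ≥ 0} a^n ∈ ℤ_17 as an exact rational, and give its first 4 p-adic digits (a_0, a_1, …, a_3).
Σ a^n = 1/(1 − a) = -1/662;  first 4 digits = (1, 5, 10, 10)

v_17(a) = 1 ≥ 1, so the series converges in ℤ_17 to 1/(1 − a) = 1/(1 − 663) = -1/662. Expand this rational in ℤ_17: compute digits iteratively via d_i = x_i mod 17, x_{i+1} = (x_i − d_i)/17. The first 4 digits are (1, 5, 10, 10).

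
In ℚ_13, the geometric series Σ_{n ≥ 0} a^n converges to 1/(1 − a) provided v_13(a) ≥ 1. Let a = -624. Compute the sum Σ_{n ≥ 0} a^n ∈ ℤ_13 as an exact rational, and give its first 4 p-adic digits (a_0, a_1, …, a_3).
Σ a^n = 1/(1 − a) = 1/625;  first 4 digits = (1, 4, 12, 6)

v_13(a) = 1 ≥ 1, so the series converges in ℤ_13 to 1/(1 − a) = 1/(1 − (-624)) = 1/625. Expand this rational in ℤ_13: compute digits iteratively via d_i = x_i mod 13, x_{i+1} = (x_i − d_i)/13. The first 4 digits are (1, 4, 12, 6).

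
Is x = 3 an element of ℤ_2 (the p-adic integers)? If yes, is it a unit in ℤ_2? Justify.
x ∈ ℤ_2^× (unit); v_2(x) = 0

ℤ_2 = {x ∈ ℚ_2 : v_2(x) ≥ 0} and ℤ_2^× = {x ∈ ℤ_2 : v_2(x) = 0}. Here v_2(3) = v_2(num) − v_2(den) = 0; compare against these criteria.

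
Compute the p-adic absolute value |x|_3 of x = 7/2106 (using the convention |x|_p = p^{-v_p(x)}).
|7/2106|_3 = 81

Step 1 — compute v_3(x) by factoring powers of 3 out of the numerator and denominator: v_3(7/2106) = -4. Step 2 — apply |x|_p = p^{-v_p(x)} = 3^{4} = 81.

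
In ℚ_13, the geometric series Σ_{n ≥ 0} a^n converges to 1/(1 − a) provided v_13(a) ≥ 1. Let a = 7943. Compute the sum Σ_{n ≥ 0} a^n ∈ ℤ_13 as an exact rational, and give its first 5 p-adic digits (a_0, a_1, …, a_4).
Σ a^n = 1/(1 − a) = -1/7942;  first 5 digits = (1, 0, 8, 3, 12)

v_13(a) = 2 ≥ 1, so the series converges in ℤ_13 to 1/(1 − a) = 1/(1 − 7943) = -1/7942. Expand this rational in ℤ_13: compute digits iteratively via d_i = x_i mod 13, x_{i+1} = (x_i − d_i)/13. The first 5 digits are (1, 0, 8, 3, 12).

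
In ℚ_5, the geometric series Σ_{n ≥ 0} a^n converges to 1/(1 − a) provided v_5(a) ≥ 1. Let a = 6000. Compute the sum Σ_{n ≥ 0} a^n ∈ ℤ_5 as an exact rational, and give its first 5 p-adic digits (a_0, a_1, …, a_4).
Σ a^n = 1/(1 − a) = -1/5999;  first 5 digits = (1, 0, 0, 3, 4)

v_5(a) = 3 ≥ 1, so the series converges in ℤ_5 to 1/(1 − a) = 1/(1 − 6000) = -1/5999. Expand this rational in ℤ_5: compute digits iteratively via d_i = x_i mod 5, x_{i+1} = (x_i − d_i)/5. The first 5 digits are (1, 0, 0, 3, 4).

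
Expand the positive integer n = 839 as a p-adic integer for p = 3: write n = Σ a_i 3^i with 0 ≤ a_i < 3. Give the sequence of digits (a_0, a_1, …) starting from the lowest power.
(a_0, a_1, …) = (2, 0, 0, 1, 1, 0, 1)

Repeated division by 3 gives the digits low-to-high: 839 = 2 + 1·3^3 + 1·3^4 + 1·3^6. Digit sequence: (2, 0, 0, 1, 1, 0, 1).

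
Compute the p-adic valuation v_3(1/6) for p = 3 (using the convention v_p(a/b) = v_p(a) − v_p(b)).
v_3(1/6) = -1

Factor powers of 3 from the numerator and denominator of the reduced fraction: 1 = 3^0 · 1 and 6 = 3^1 · 2. Apply v_p(a/b) = v_p(a) − v_p(b): v_3(1/6) = 0 − 1 = -1.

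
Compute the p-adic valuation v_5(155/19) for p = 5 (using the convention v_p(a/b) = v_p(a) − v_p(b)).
v_5(155/19) = 1

Factor powers of 5 from the numerator and denominator of the reduced fraction: 155 = 5^1 · 31 and 19 = 5^0 · 19. Apply v_p(a/b) = v_p(a) − v_p(b): v_5(155/19) = 1 − 0 = 1.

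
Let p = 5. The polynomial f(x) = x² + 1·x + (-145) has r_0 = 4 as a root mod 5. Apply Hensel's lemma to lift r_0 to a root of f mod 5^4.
r_3 = 504 (mod 625)

Hensel: r_{i+1} = r_i − f(r_i)·(f′(r_i))^{-1} mod 5^{i+2}, f′(x) = 2x + 1. Iterate:
  r_0 = 4 (mod 5)
  r_1 = 4 (mod 25)
  r_2 = 4 (mod 125)
  r_3 = 504 (mod 625)
Final: r = 504 satisfies f(r) ≡ 0 mod 5^4.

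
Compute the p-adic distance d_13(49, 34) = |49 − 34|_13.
d_13(49, 34) = 1

Step 1 — x − y = 49 − 34 = 15. Step 2 — v_13(15) = 0 (factor: 15 = (13^0 · 15); the sign does not affect v_p). Step 3 — |x − y|_13 = 13^{0} = 1.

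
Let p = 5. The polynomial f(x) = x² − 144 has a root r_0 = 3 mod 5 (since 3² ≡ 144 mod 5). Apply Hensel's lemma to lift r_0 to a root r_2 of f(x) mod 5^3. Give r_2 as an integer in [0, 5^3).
r_2 = 113 (mod 125)

Hensel's recurrence: r_{i+1} = r_i − f(r_i)·(f′(r_i))^{-1} mod 5^{i+2}, with f′(x) = 2x. Iterate:
  r_0 = 3 (mod 5)
  r_1 = 13 (mod 25)
  r_2 = 113 (mod 125)
Final: r_2 = 113, and one checks f(r_2) ≡ 0 mod 5^3.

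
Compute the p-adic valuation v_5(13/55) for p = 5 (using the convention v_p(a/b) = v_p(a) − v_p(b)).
v_5(13/55) = -1

Factor powers of 5 from the numerator and denominator of the reduced fraction: 13 = 5^0 · 13 and 55 = 5^1 · 11. Apply v_p(a/b) = v_p(a) − v_p(b): v_5(13/55) = 0 − 1 = -1.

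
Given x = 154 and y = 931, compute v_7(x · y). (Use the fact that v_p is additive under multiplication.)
v_7(143374) = 3

v_p(x) = 1 (factor: 154 = 7^1 · 22); v_p(y) = 2 (factor: 931 = 7^2 · 19). Additivity: v_p(xy) = v_p(x) + v_p(y) = 1 + 2 = 3. (Direct check: xy = 143374 = 7^3 · (418).)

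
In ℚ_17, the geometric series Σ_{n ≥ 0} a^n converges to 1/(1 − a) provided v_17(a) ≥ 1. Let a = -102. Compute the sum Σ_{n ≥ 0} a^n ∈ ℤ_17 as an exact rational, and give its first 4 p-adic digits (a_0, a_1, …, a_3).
Σ a^n = 1/(1 − a) = 1/103;  first 4 digits = (1, 11, 1, 7)

v_17(a) = 1 ≥ 1, so the series converges in ℤ_17 to 1/(1 − a) = 1/(1 − (-102)) = 1/103. Expand this rational in ℤ_17: compute digits iteratively via d_i = x_i mod 17, x_{i+1} = (x_i − d_i)/17. The first 4 digits are (1, 11, 1, 7).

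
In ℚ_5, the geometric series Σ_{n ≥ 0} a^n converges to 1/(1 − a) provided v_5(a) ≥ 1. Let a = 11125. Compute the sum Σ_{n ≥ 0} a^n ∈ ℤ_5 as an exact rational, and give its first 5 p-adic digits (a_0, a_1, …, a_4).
Σ a^n = 1/(1 − a) = -1/11124;  first 5 digits = (1, 0, 0, 4, 2)

v_5(a) = 3 ≥ 1, so the series converges in ℤ_5 to 1/(1 − a) = 1/(1 − 11125) = -1/11124. Expand this rational in ℤ_5: compute digits iteratively via d_i = x_i mod 5, x_{i+1} = (x_i − d_i)/5. The first 5 digits are (1, 0, 0, 4, 2).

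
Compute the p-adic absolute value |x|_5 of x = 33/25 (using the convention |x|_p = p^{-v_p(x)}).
|33/25|_5 = 25

Step 1 — compute v_5(x) by factoring powers of 5 out of the numerator and denominator: v_5(33/25) = -2. Step 2 — apply |x|_p = p^{-v_p(x)} = 5^{2} = 25.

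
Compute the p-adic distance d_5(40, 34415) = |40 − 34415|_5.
d_5(40, 34415) = 1/3125

Step 1 — x − y = 40 − 34415 = -34375. Step 2 — v_5(-34375) = 5 (factor: -34375 = −(5^5 · 11); the sign does not affect v_p). Step 3 — |x − y|_5 = 5^{-5} = 1/3125.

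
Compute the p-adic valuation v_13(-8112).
v_13(-8112) = 2

v_13(n) is the largest exponent k such that 13^k divides n. Factor out: -8112 = -13^2 · 48. (Sign doesn't affect v_p.) So v_13(-8112) = 2.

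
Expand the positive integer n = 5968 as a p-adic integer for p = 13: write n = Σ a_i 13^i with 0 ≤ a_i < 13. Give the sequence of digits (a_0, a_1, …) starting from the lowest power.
(a_0, a_1, …) = (1, 4, 9, 2)

Repeated division by 13 gives the digits low-to-high: 5968 = 1 + 4·13^1 + 9·13^2 + 2·13^3. Digit sequence: (1, 4, 9, 2).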